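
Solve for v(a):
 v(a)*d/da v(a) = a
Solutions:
 v(a) = -sqrt(C1 + a^2)
 v(a) = sqrt(C1 + a^2)


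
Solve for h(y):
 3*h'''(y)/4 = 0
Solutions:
 h(y) = C1 + C2*y + C3*y^2


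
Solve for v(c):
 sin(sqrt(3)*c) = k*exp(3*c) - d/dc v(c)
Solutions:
 v(c) = C1 + k*exp(3*c)/3 + sqrt(3)*cos(sqrt(3)*c)/3


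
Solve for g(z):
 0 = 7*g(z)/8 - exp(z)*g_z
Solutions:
 g(z) = C1*exp(-7*exp(-z)/8)


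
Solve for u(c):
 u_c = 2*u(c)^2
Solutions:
 u(c) = -1/(C1 + 2*c)


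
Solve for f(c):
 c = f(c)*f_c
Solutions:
 f(c) = -sqrt(C1 + c^2)
 f(c) = sqrt(C1 + c^2)


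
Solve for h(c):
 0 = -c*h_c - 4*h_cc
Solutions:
 h(c) = C1 + C2*erf(sqrt(2)*c/4)


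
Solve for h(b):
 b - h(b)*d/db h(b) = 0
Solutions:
 h(b) = -sqrt(C1 + b^2)
 h(b) = sqrt(C1 + b^2)


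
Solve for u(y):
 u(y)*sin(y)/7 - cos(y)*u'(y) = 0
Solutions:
 u(y) = C1/cos(y)^(1/7)


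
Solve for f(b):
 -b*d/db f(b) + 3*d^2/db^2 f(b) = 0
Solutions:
 f(b) = C1 + C2*erfi(sqrt(6)*b/6)


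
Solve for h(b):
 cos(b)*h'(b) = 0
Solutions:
 h(b) = C1


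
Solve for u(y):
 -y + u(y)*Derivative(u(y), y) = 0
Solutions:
 u(y) = -sqrt(C1 + y^2)
 u(y) = sqrt(C1 + y^2)


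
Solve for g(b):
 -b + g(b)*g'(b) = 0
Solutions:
 g(b) = -sqrt(C1 + b^2)
 g(b) = sqrt(C1 + b^2)


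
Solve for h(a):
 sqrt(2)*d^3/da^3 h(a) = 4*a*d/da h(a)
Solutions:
 h(a) = C1 + Integral(C2*airyai(sqrt(2)*a) + C3*airybi(sqrt(2)*a), a)


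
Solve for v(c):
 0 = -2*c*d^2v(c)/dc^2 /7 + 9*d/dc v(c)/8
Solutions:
 v(c) = C1 + C2*c^(79/16)


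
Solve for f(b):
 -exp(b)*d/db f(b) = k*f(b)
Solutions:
 f(b) = C1*exp(k*exp(-b))


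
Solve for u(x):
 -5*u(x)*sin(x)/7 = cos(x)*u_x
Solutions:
 u(x) = C1*cos(x)^(5/7)


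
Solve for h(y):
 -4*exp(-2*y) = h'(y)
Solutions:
 h(y) = C1 + 2*exp(-2*y)


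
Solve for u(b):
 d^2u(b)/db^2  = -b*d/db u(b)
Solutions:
 u(b) = C1 + C2*erf(sqrt(2)*b/2)


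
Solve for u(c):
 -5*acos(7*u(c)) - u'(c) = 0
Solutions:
 Integral(1/acos(7*_y), (_y, u(c))) = C1 - 5*c


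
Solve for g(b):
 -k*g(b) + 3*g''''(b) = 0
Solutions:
 g(b) = C1*exp(-3^(3/4)*b*k^(1/4)/3) + C2*exp(3^(3/4)*b*k^(1/4)/3) + C3*exp(-3^(3/4)*I*b*k^(1/4)/3) + C4*exp(3^(3/4)*I*b*k^(1/4)/3)


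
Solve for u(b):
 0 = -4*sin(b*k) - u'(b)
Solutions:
 u(b) = C1 + 4*cos(b*k)/k


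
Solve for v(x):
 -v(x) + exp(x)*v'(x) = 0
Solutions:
 v(x) = C1*exp(-exp(-x))


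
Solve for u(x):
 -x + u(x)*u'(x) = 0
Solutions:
 u(x) = -sqrt(C1 + x^2)
 u(x) = sqrt(C1 + x^2)


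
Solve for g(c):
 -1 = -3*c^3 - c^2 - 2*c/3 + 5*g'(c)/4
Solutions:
 g(c) = C1 + 3*c^4/5 + 4*c^3/15 + 4*c^2/15 - 4*c/5


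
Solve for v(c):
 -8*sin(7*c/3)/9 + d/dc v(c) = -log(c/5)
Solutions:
 v(c) = C1 - c*log(c) + c + c*log(5) - 8*cos(7*c/3)/21


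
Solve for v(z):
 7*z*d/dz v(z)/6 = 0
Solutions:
 v(z) = C1


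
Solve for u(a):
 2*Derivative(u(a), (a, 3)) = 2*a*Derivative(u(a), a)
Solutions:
 u(a) = C1 + Integral(C2*airyai(a) + C3*airybi(a), a)


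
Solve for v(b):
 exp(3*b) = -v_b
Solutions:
 v(b) = C1 - exp(3*b)/3


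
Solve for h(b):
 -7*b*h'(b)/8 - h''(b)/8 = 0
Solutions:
 h(b) = C1 + C2*erf(sqrt(14)*b/2)


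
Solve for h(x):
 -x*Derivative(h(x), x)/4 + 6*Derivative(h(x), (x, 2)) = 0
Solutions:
 h(x) = C1 + C2*erfi(sqrt(3)*x/12)


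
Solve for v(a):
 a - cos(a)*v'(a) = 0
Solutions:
 v(a) = C1 + Integral(a/cos(a), a)


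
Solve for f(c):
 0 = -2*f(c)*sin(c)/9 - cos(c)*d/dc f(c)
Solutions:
 f(c) = C1*cos(c)^(2/9)


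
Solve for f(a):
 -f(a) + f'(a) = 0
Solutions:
 f(a) = C1*exp(a)


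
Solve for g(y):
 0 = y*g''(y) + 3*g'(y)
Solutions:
 g(y) = C1 + C2/y^2


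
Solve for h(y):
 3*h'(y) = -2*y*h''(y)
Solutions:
 h(y) = C1 + C2/sqrt(y)


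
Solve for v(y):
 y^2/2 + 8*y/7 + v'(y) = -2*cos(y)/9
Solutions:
 v(y) = C1 - y^3/6 - 4*y^2/7 - 2*sin(y)/9


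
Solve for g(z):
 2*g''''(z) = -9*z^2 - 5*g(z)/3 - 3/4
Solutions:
 g(z) = -27*z^2/5 + (C1*sin(10^(1/4)*3^(3/4)*z/6) + C2*cos(10^(1/4)*3^(3/4)*z/6))*exp(-10^(1/4)*3^(3/4)*z/6) + (C3*sin(10^(1/4)*3^(3/4)*z/6) + C4*cos(10^(1/4)*3^(3/4)*z/6))*exp(10^(1/4)*3^(3/4)*z/6) - 9/20


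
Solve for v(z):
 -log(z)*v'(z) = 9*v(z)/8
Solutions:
 v(z) = C1*exp(-9*li(z)/8)


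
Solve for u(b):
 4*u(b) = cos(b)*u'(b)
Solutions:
 u(b) = C1*(sin(b)^2 + 2*sin(b) + 1)/(sin(b)^2 - 2*sin(b) + 1)


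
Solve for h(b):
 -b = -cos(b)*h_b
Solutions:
 h(b) = C1 + Integral(b/cos(b), b)


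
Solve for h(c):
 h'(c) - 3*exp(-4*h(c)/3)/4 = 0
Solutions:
 h(c) = 3*log(-I*(C1 + c)^(1/4))
 h(c) = 3*log(I*(C1 + c)^(1/4))
 h(c) = 3*log(-(C1 + c)^(1/4))
 h(c) = 3*log(C1 + c)/4


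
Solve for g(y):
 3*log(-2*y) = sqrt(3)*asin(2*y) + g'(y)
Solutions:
 g(y) = C1 + 3*y*log(-y) - 3*y + 3*y*log(2) - sqrt(3)*(y*asin(2*y) + sqrt(1 - 4*y^2)/2)


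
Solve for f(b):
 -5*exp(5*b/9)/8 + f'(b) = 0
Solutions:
 f(b) = C1 + 9*exp(5*b/9)/8


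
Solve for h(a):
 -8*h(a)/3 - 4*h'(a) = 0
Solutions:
 h(a) = C1*exp(-2*a/3)


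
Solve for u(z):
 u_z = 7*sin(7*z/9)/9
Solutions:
 u(z) = C1 - cos(7*z/9)


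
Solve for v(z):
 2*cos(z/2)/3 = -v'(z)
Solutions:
 v(z) = C1 - 4*sin(z/2)/3


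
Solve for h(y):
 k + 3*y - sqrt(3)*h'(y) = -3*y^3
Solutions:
 h(y) = C1 + sqrt(3)*k*y/3 + sqrt(3)*y^4/4 + sqrt(3)*y^2/2


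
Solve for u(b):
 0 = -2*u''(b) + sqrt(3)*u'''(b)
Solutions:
 u(b) = C1 + C2*b + C3*exp(2*sqrt(3)*b/3)


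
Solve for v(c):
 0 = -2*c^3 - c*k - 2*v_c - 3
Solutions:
 v(c) = C1 - c^4/4 - c^2*k/4 - 3*c/2


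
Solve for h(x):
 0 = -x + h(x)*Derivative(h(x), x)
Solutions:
 h(x) = -sqrt(C1 + x^2)
 h(x) = sqrt(C1 + x^2)


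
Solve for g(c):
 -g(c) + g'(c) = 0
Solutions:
 g(c) = C1*exp(c)


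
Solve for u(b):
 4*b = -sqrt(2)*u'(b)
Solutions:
 u(b) = C1 - sqrt(2)*b^2


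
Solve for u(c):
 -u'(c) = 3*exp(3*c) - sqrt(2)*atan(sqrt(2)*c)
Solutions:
 u(c) = C1 + sqrt(2)*(c*atan(sqrt(2)*c) - sqrt(2)*log(2*c^2 + 1)/4) - exp(3*c)


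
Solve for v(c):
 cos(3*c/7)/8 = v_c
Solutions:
 v(c) = C1 + 7*sin(3*c/7)/24


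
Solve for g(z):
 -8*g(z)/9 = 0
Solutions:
 g(z) = 0


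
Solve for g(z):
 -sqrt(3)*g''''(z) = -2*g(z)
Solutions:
 g(z) = C1*exp(-2^(1/4)*3^(7/8)*z/3) + C2*exp(2^(1/4)*3^(7/8)*z/3) + C3*sin(2^(1/4)*3^(7/8)*z/3) + C4*cos(2^(1/4)*3^(7/8)*z/3)


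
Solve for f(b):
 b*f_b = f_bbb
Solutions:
 f(b) = C1 + Integral(C2*airyai(b) + C3*airybi(b), b)


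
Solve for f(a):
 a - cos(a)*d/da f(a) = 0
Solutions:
 f(a) = C1 + Integral(a/cos(a), a)


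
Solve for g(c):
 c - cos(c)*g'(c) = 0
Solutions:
 g(c) = C1 + Integral(c/cos(c), c)


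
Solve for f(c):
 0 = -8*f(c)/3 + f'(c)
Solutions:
 f(c) = C1*exp(8*c/3)


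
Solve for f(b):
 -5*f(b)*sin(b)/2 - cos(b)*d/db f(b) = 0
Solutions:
 f(b) = C1*cos(b)^(5/2)


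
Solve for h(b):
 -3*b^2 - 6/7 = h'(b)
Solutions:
 h(b) = C1 - b^3 - 6*b/7


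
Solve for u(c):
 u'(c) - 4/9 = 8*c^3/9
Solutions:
 u(c) = C1 + 2*c^4/9 + 4*c/9


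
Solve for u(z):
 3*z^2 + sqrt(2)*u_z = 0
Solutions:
 u(z) = C1 - sqrt(2)*z^3/2


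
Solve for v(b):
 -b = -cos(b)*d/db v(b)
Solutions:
 v(b) = C1 + Integral(b/cos(b), b)


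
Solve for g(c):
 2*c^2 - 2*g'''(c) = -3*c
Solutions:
 g(c) = C1 + C2*c + C3*c^2 + c^5/60 + c^4/16


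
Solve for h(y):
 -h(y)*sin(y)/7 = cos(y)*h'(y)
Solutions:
 h(y) = C1*cos(y)^(1/7)


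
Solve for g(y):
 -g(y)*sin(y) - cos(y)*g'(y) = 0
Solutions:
 g(y) = C1*cos(y)


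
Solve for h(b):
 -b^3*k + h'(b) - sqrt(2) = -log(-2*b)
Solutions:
 h(b) = C1 + b^4*k/4 - b*log(-b) + b*(-log(2) + 1 + sqrt(2))


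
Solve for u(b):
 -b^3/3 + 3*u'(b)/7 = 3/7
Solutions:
 u(b) = C1 + 7*b^4/36 + b


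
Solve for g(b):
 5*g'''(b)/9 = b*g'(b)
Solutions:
 g(b) = C1 + Integral(C2*airyai(15^(2/3)*b/5) + C3*airybi(15^(2/3)*b/5), b)


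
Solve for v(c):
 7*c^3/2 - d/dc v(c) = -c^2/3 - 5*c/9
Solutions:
 v(c) = C1 + 7*c^4/8 + c^3/9 + 5*c^2/18


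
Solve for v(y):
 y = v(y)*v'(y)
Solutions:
 v(y) = -sqrt(C1 + y^2)
 v(y) = sqrt(C1 + y^2)


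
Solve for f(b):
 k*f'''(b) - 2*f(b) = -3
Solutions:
 f(b) = C1*exp(2^(1/3)*b*(1/k)^(1/3)) + C2*exp(2^(1/3)*b*(-1 + sqrt(3)*I)*(1/k)^(1/3)/2) + C3*exp(-2^(1/3)*b*(1 + sqrt(3)*I)*(1/k)^(1/3)/2) + 3/2


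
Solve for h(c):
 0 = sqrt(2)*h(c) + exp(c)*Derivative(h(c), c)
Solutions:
 h(c) = C1*exp(sqrt(2)*exp(-c))


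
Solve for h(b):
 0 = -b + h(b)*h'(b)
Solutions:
 h(b) = -sqrt(C1 + b^2)
 h(b) = sqrt(C1 + b^2)


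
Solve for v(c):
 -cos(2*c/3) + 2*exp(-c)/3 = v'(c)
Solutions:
 v(c) = C1 - 3*sin(2*c/3)/2 - 2*exp(-c)/3


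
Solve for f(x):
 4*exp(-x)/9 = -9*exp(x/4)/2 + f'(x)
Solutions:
 f(x) = C1 + 18*exp(x/4) - 4*exp(-x)/9


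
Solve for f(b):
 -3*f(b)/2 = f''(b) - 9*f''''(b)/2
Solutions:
 f(b) = C1*exp(-b*sqrt(1 + 2*sqrt(7))/3) + C2*exp(b*sqrt(1 + 2*sqrt(7))/3) + C3*sin(b*sqrt(-1 + 2*sqrt(7))/3) + C4*cos(b*sqrt(-1 + 2*sqrt(7))/3)


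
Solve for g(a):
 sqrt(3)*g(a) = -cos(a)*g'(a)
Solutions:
 g(a) = C1*(sin(a) - 1)^(sqrt(3)/2)/(sin(a) + 1)^(sqrt(3)/2)


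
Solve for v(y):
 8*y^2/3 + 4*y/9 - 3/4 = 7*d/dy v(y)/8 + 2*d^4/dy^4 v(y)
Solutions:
 v(y) = C1 + C4*exp(-2^(2/3)*7^(1/3)*y/4) + 64*y^3/63 + 16*y^2/63 - 6*y/7 + (C2*sin(2^(2/3)*sqrt(3)*7^(1/3)*y/8) + C3*cos(2^(2/3)*sqrt(3)*7^(1/3)*y/8))*exp(2^(2/3)*7^(1/3)*y/8)


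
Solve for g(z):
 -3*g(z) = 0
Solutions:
 g(z) = 0


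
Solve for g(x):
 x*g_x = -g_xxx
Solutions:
 g(x) = C1 + Integral(C2*airyai(-x) + C3*airybi(-x), x)


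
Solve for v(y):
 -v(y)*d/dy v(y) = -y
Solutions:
 v(y) = -sqrt(C1 + y^2)
 v(y) = sqrt(C1 + y^2)


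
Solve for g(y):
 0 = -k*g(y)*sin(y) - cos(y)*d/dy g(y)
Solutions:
 g(y) = C1*exp(k*log(cos(y)))


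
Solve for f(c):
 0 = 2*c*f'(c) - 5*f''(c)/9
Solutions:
 f(c) = C1 + C2*erfi(3*sqrt(5)*c/5)


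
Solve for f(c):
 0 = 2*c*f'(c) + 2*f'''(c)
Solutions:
 f(c) = C1 + Integral(C2*airyai(-c) + C3*airybi(-c), c)


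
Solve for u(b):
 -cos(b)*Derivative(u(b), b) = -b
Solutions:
 u(b) = C1 + Integral(b/cos(b), b)


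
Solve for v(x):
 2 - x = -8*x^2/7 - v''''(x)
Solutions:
 v(x) = C1 + C2*x + C3*x^2 + C4*x^3 - x^6/315 + x^5/120 - x^4/12


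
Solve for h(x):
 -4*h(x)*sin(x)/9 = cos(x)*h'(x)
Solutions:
 h(x) = C1*cos(x)^(4/9)


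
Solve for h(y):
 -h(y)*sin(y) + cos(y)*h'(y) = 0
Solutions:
 h(y) = C1/cos(y)


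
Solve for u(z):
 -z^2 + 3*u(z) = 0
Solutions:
 u(z) = z^2/3


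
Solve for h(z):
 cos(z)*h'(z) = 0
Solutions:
 h(z) = C1


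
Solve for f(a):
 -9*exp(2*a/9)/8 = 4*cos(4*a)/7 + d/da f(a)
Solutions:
 f(a) = C1 - 81*exp(2*a/9)/16 - sin(4*a)/7


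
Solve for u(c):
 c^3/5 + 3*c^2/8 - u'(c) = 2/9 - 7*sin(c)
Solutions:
 u(c) = C1 + c^4/20 + c^3/8 - 2*c/9 - 7*cos(c)


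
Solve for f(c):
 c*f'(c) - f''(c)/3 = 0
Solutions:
 f(c) = C1 + C2*erfi(sqrt(6)*c/2)


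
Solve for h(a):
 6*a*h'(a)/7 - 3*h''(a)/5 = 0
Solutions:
 h(a) = C1 + C2*erfi(sqrt(35)*a/7)


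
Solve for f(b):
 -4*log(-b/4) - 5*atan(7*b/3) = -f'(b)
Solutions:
 f(b) = C1 + 4*b*log(-b) + 5*b*atan(7*b/3) - 8*b*log(2) - 4*b - 15*log(49*b^2 + 9)/14


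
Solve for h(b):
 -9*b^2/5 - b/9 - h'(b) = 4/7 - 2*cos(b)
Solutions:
 h(b) = C1 - 3*b^3/5 - b^2/18 - 4*b/7 + 2*sin(b)


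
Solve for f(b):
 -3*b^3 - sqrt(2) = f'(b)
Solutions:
 f(b) = C1 - 3*b^4/4 - sqrt(2)*b


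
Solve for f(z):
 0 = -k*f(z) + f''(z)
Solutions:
 f(z) = C1*exp(-sqrt(k)*z) + C2*exp(sqrt(k)*z)


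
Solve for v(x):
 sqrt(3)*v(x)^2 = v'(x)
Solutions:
 v(x) = -1/(C1 + sqrt(3)*x)


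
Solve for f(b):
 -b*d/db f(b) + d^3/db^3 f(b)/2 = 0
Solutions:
 f(b) = C1 + Integral(C2*airyai(2^(1/3)*b) + C3*airybi(2^(1/3)*b), b)


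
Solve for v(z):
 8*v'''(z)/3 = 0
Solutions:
 v(z) = C1 + C2*z + C3*z^2


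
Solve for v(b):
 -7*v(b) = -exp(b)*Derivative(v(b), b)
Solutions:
 v(b) = C1*exp(-7*exp(-b))


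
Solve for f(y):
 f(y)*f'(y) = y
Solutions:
 f(y) = -sqrt(C1 + y^2)
 f(y) = sqrt(C1 + y^2)


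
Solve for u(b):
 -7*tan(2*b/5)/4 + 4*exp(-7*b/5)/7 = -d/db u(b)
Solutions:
 u(b) = C1 + 35*log(tan(2*b/5)^2 + 1)/16 + 20*exp(-7*b/5)/49


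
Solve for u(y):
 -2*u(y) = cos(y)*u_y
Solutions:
 u(y) = C1*(sin(y) - 1)/(sin(y) + 1)


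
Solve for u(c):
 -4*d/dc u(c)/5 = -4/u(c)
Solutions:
 u(c) = -sqrt(C1 + 10*c)
 u(c) = sqrt(C1 + 10*c)


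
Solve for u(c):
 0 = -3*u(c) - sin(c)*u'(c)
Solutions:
 u(c) = C1*(cos(c) + 1)^(3/2)/(cos(c) - 1)^(3/2)


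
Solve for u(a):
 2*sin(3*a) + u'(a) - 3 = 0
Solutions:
 u(a) = C1 + 3*a + 2*cos(3*a)/3


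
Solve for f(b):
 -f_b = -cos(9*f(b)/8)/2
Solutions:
 -b/2 - 4*log(sin(9*f(b)/8) - 1)/9 + 4*log(sin(9*f(b)/8) + 1)/9 = C1


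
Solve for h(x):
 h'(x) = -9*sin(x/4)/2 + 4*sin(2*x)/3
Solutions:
 h(x) = C1 + 18*cos(x/4) - 2*cos(2*x)/3


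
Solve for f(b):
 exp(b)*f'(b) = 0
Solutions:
 f(b) = C1


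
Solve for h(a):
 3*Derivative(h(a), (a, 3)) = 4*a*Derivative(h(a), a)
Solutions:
 h(a) = C1 + Integral(C2*airyai(6^(2/3)*a/3) + C3*airybi(6^(2/3)*a/3), a)


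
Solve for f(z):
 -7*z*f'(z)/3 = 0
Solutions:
 f(z) = C1


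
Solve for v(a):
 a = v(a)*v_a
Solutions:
 v(a) = -sqrt(C1 + a^2)
 v(a) = sqrt(C1 + a^2)


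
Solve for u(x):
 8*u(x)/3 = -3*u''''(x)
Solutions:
 u(x) = (C1*sin(2^(1/4)*sqrt(3)*x/3) + C2*cos(2^(1/4)*sqrt(3)*x/3))*exp(-2^(1/4)*sqrt(3)*x/3) + (C3*sin(2^(1/4)*sqrt(3)*x/3) + C4*cos(2^(1/4)*sqrt(3)*x/3))*exp(2^(1/4)*sqrt(3)*x/3)


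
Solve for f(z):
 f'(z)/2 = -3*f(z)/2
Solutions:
 f(z) = C1*exp(-3*z)


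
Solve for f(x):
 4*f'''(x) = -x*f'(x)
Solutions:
 f(x) = C1 + Integral(C2*airyai(-2^(1/3)*x/2) + C3*airybi(-2^(1/3)*x/2), x)


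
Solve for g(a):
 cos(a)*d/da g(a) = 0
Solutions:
 g(a) = C1


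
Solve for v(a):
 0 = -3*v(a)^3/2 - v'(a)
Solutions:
 v(a) = -sqrt(-1/(C1 - 3*a))
 v(a) = sqrt(-1/(C1 - 3*a))


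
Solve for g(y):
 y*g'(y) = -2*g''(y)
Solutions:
 g(y) = C1 + C2*erf(y/2)


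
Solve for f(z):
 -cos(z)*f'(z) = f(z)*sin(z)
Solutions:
 f(z) = C1*cos(z)


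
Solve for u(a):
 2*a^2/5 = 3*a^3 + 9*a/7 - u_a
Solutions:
 u(a) = C1 + 3*a^4/4 - 2*a^3/15 + 9*a^2/14


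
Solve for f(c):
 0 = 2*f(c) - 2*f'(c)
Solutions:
 f(c) = C1*exp(c)


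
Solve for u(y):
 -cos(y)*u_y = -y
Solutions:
 u(y) = C1 + Integral(y/cos(y), y)


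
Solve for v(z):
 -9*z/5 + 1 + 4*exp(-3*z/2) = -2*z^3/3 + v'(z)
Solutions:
 v(z) = C1 + z^4/6 - 9*z^2/10 + z - 8*exp(-3*z/2)/3


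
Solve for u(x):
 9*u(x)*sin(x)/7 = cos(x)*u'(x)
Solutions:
 u(x) = C1/cos(x)^(9/7)


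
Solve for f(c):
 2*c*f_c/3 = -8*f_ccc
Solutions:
 f(c) = C1 + Integral(C2*airyai(-18^(1/3)*c/6) + C3*airybi(-18^(1/3)*c/6), c)


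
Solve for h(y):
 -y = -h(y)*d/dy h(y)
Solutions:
 h(y) = -sqrt(C1 + y^2)
 h(y) = sqrt(C1 + y^2)


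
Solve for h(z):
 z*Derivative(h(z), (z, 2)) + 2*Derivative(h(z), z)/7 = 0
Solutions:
 h(z) = C1 + C2*z^(5/7)


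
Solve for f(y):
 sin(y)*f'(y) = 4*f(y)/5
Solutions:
 f(y) = C1*(cos(y) - 1)^(2/5)/(cos(y) + 1)^(2/5)


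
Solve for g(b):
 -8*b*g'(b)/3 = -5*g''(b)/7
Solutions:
 g(b) = C1 + C2*erfi(2*sqrt(105)*b/15)


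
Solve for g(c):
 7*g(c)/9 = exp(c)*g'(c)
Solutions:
 g(c) = C1*exp(-7*exp(-c)/9)


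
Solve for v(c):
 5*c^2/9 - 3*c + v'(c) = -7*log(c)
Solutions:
 v(c) = C1 - 5*c^3/27 + 3*c^2/2 - 7*c*log(c) + 7*c


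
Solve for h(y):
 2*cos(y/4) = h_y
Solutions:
 h(y) = C1 + 8*sin(y/4)


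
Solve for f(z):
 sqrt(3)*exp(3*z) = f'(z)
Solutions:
 f(z) = C1 + sqrt(3)*exp(3*z)/3


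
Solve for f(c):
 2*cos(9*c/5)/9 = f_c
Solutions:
 f(c) = C1 + 10*sin(9*c/5)/81


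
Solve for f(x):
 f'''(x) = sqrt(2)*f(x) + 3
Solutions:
 f(x) = C3*exp(2^(1/6)*x) + (C1*sin(2^(1/6)*sqrt(3)*x/2) + C2*cos(2^(1/6)*sqrt(3)*x/2))*exp(-2^(1/6)*x/2) - 3*sqrt(2)/2


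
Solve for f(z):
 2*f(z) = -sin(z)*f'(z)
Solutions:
 f(z) = C1*(cos(z) + 1)/(cos(z) - 1)


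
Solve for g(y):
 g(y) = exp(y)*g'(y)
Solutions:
 g(y) = C1*exp(-exp(-y))


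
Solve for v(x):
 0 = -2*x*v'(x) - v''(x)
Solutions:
 v(x) = C1 + C2*erf(x)


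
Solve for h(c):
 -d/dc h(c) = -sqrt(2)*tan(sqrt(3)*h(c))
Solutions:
 h(c) = sqrt(3)*(pi - asin(C1*exp(sqrt(6)*c)))/3
 h(c) = sqrt(3)*asin(C1*exp(sqrt(6)*c))/3


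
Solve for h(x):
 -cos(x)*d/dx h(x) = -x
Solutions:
 h(x) = C1 + Integral(x/cos(x), x)


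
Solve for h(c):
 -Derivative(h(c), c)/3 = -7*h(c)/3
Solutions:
 h(c) = C1*exp(7*c)


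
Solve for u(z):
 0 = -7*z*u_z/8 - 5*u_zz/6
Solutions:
 u(z) = C1 + C2*erf(sqrt(210)*z/20)


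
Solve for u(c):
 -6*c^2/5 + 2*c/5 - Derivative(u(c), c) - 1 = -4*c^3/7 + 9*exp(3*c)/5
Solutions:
 u(c) = C1 + c^4/7 - 2*c^3/5 + c^2/5 - c - 3*exp(3*c)/5


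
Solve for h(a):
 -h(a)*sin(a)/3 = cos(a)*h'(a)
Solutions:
 h(a) = C1*cos(a)^(1/3)


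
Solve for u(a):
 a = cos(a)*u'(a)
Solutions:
 u(a) = C1 + Integral(a/cos(a), a)


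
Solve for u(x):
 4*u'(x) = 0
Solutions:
 u(x) = C1


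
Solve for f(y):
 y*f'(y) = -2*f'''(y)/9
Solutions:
 f(y) = C1 + Integral(C2*airyai(-6^(2/3)*y/2) + C3*airybi(-6^(2/3)*y/2), y)


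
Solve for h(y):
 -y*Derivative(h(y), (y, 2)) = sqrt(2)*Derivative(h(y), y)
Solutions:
 h(y) = C1 + C2*y^(1 - sqrt(2))


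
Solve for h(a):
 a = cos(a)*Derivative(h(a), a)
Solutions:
 h(a) = C1 + Integral(a/cos(a), a)


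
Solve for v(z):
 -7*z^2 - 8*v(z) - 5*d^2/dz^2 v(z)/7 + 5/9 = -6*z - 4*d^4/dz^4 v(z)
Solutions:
 v(z) = C1*exp(-sqrt(14)*z*sqrt(5 + sqrt(6297))/28) + C2*exp(sqrt(14)*z*sqrt(5 + sqrt(6297))/28) + C3*sin(sqrt(14)*z*sqrt(-5 + sqrt(6297))/28) + C4*cos(sqrt(14)*z*sqrt(-5 + sqrt(6297))/28) - 7*z^2/8 + 3*z/4 + 65/288


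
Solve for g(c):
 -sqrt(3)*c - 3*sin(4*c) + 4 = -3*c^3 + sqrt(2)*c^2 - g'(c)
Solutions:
 g(c) = C1 - 3*c^4/4 + sqrt(2)*c^3/3 + sqrt(3)*c^2/2 - 4*c - 3*cos(4*c)/4


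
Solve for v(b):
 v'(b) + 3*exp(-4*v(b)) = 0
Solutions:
 v(b) = log(-I*(C1 - 12*b)^(1/4))
 v(b) = log(I*(C1 - 12*b)^(1/4))
 v(b) = log(-(C1 - 12*b)^(1/4))
 v(b) = log(C1 - 12*b)/4


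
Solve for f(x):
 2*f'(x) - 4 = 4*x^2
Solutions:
 f(x) = C1 + 2*x^3/3 + 2*x


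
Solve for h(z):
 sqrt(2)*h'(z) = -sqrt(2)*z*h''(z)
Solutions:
 h(z) = C1 + C2*log(z)


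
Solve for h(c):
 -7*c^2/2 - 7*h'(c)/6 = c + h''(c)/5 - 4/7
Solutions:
 h(c) = C1 + C2*exp(-35*c/6) - c^3 + 3*c^2/35 + 564*c/1225


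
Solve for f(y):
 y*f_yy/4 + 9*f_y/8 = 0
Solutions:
 f(y) = C1 + C2/y^(7/2)


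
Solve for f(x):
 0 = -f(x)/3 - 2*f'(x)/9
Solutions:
 f(x) = C1*exp(-3*x/2)


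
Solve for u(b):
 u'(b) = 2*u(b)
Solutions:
 u(b) = C1*exp(2*b)


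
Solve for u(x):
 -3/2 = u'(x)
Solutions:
 u(x) = C1 - 3*x/2


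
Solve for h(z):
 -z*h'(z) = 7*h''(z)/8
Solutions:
 h(z) = C1 + C2*erf(2*sqrt(7)*z/7)


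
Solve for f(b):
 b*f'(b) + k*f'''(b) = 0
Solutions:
 f(b) = C1 + Integral(C2*airyai(b*(-1/k)^(1/3)) + C3*airybi(b*(-1/k)^(1/3)), b)


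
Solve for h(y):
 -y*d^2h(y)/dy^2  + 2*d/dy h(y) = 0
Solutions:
 h(y) = C1 + C2*y^3


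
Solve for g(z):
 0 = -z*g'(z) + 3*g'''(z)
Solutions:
 g(z) = C1 + Integral(C2*airyai(3^(2/3)*z/3) + C3*airybi(3^(2/3)*z/3), z)


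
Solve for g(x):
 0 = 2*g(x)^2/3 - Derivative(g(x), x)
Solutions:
 g(x) = -3/(C1 + 2*x)


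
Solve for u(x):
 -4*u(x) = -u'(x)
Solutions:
 u(x) = C1*exp(4*x)


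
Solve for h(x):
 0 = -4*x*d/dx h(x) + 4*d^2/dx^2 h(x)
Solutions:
 h(x) = C1 + C2*erfi(sqrt(2)*x/2)


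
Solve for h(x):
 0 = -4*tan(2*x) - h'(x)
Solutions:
 h(x) = C1 + 2*log(cos(2*x))


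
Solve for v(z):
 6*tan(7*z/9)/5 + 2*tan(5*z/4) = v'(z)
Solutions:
 v(z) = C1 - 54*log(cos(7*z/9))/35 - 8*log(cos(5*z/4))/5


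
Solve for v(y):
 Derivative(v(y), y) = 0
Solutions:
 v(y) = C1


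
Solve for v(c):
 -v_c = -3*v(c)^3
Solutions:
 v(c) = -sqrt(2)*sqrt(-1/(C1 + 3*c))/2
 v(c) = sqrt(2)*sqrt(-1/(C1 + 3*c))/2


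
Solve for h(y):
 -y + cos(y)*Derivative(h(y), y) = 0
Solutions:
 h(y) = C1 + Integral(y/cos(y), y)


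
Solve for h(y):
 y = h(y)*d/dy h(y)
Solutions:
 h(y) = -sqrt(C1 + y^2)
 h(y) = sqrt(C1 + y^2)


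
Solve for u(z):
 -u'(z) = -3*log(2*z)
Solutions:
 u(z) = C1 + 3*z*log(z) - 3*z + z*log(8)


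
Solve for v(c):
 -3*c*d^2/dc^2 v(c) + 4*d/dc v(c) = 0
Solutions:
 v(c) = C1 + C2*c^(7/3)


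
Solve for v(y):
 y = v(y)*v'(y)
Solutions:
 v(y) = -sqrt(C1 + y^2)
 v(y) = sqrt(C1 + y^2)


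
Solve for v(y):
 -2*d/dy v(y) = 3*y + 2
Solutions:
 v(y) = C1 - 3*y^2/4 - y


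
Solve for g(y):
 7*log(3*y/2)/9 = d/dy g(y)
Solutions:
 g(y) = C1 + 7*y*log(y)/9 - 7*y/9 - 7*y*log(2)/9 + 7*y*log(3)/9


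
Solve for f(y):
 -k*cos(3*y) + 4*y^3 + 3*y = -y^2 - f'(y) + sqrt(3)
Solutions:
 f(y) = C1 + k*sin(3*y)/3 - y^4 - y^3/3 - 3*y^2/2 + sqrt(3)*y


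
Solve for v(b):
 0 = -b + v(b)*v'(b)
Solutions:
 v(b) = -sqrt(C1 + b^2)
 v(b) = sqrt(C1 + b^2)


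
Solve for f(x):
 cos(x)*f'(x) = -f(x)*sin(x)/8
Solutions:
 f(x) = C1*cos(x)^(1/8)


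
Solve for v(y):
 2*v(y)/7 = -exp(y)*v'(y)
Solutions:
 v(y) = C1*exp(2*exp(-y)/7)


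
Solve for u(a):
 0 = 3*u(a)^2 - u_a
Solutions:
 u(a) = -1/(C1 + 3*a)


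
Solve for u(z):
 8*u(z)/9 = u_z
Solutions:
 u(z) = C1*exp(8*z/9)


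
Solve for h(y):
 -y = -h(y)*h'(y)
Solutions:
 h(y) = -sqrt(C1 + y^2)
 h(y) = sqrt(C1 + y^2)


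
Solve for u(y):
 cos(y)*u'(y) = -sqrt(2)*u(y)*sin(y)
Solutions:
 u(y) = C1*cos(y)^(sqrt(2))


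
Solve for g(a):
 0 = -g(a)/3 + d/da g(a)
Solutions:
 g(a) = C1*exp(a/3)


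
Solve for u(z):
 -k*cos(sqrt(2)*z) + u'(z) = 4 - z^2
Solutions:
 u(z) = C1 + sqrt(2)*k*sin(sqrt(2)*z)/2 - z^3/3 + 4*z


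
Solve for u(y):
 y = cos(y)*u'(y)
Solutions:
 u(y) = C1 + Integral(y/cos(y), y)


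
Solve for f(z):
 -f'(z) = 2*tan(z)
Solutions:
 f(z) = C1 + 2*log(cos(z))


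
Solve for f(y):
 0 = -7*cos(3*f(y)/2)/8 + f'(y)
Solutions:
 -7*y/8 - log(sin(3*f(y)/2) - 1)/3 + log(sin(3*f(y)/2) + 1)/3 = C1


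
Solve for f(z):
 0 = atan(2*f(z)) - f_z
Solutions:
 Integral(1/atan(2*_y), (_y, f(z))) = C1 + z


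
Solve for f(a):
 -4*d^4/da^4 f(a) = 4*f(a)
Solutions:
 f(a) = (C1*sin(sqrt(2)*a/2) + C2*cos(sqrt(2)*a/2))*exp(-sqrt(2)*a/2) + (C3*sin(sqrt(2)*a/2) + C4*cos(sqrt(2)*a/2))*exp(sqrt(2)*a/2)


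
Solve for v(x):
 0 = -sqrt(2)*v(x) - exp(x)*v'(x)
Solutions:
 v(x) = C1*exp(sqrt(2)*exp(-x))


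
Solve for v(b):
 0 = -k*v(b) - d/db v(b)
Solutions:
 v(b) = C1*exp(-b*k)


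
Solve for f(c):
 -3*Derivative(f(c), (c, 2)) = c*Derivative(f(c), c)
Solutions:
 f(c) = C1 + C2*erf(sqrt(6)*c/6)


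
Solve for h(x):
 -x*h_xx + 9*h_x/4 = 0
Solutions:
 h(x) = C1 + C2*x^(13/4)


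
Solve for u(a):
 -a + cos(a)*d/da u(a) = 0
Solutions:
 u(a) = C1 + Integral(a/cos(a), a)


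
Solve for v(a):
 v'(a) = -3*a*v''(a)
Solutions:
 v(a) = C1 + C2*a^(2/3)


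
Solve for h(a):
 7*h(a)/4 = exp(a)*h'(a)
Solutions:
 h(a) = C1*exp(-7*exp(-a)/4)


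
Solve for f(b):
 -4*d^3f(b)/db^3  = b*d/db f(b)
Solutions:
 f(b) = C1 + Integral(C2*airyai(-2^(1/3)*b/2) + C3*airybi(-2^(1/3)*b/2), b)


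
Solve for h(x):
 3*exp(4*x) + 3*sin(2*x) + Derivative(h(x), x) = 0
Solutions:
 h(x) = C1 - 3*exp(4*x)/4 + 3*cos(2*x)/2


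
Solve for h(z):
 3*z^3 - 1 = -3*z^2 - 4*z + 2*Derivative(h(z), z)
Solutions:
 h(z) = C1 + 3*z^4/8 + z^3/2 + z^2 - z/2


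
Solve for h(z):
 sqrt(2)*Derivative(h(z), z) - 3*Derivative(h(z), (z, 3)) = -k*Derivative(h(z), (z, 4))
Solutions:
 h(z) = C1 + C2*exp(z*(-(sqrt(((sqrt(2) - 2/k^2)^2 - 4/k^4)/k^2)/2 + sqrt(2)/(2*k) - 1/k^3)^(1/3) + 1/k - 1/(k^2*(sqrt(((sqrt(2) - 2/k^2)^2 - 4/k^4)/k^2)/2 + sqrt(2)/(2*k) - 1/k^3)^(1/3)))) + C3*exp(z*((sqrt(((sqrt(2) - 2/k^2)^2 - 4/k^4)/k^2)/2 + sqrt(2)/(2*k) - 1/k^3)^(1/3)/2 - sqrt(3)*I*(sqrt(((sqrt(2) - 2/k^2)^2 - 4/k^4)/k^2)/2 + sqrt(2)/(2*k) - 1/k^3)^(1/3)/2 + 1/k - 2/(k^2*(-1 + sqrt(3)*I)*(sqrt(((sqrt(2) - 2/k^2)^2 - 4/k^4)/k^2)/2 + sqrt(2)/(2*k) - 1/k^3)^(1/3)))) + C4*exp(z*((sqrt(((sqrt(2) - 2/k^2)^2 - 4/k^4)/k^2)/2 + sqrt(2)/(2*k) - 1/k^3)^(1/3)/2 + sqrt(3)*I*(sqrt(((sqrt(2) - 2/k^2)^2 - 4/k^4)/k^2)/2 + sqrt(2)/(2*k) - 1/k^3)^(1/3)/2 + 1/k + 2/(k^2*(1 + sqrt(3)*I)*(sqrt(((sqrt(2) - 2/k^2)^2 - 4/k^4)/k^2)/2 + sqrt(2)/(2*k) - 1/k^3)^(1/3))))


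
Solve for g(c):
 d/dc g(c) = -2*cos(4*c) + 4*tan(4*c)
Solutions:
 g(c) = C1 - log(cos(4*c)) - sin(4*c)/2


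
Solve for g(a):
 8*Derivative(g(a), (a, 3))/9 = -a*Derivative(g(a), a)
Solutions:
 g(a) = C1 + Integral(C2*airyai(-3^(2/3)*a/2) + C3*airybi(-3^(2/3)*a/2), a)


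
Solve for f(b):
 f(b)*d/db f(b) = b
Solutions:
 f(b) = -sqrt(C1 + b^2)
 f(b) = sqrt(C1 + b^2)


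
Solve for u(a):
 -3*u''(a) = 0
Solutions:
 u(a) = C1 + C2*a


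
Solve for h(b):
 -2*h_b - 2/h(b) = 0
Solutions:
 h(b) = -sqrt(C1 - 2*b)
 h(b) = sqrt(C1 - 2*b)


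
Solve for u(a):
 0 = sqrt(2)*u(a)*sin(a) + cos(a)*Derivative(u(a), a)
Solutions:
 u(a) = C1*cos(a)^(sqrt(2))


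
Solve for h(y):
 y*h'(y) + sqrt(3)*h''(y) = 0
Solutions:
 h(y) = C1 + C2*erf(sqrt(2)*3^(3/4)*y/6)


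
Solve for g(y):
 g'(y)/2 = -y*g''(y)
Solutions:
 g(y) = C1 + C2*sqrt(y)


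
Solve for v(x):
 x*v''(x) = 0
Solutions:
 v(x) = C1 + C2*x


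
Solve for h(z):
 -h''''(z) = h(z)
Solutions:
 h(z) = (C1*sin(sqrt(2)*z/2) + C2*cos(sqrt(2)*z/2))*exp(-sqrt(2)*z/2) + (C3*sin(sqrt(2)*z/2) + C4*cos(sqrt(2)*z/2))*exp(sqrt(2)*z/2)


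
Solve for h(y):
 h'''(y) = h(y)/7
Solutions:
 h(y) = C3*exp(7^(2/3)*y/7) + (C1*sin(sqrt(3)*7^(2/3)*y/14) + C2*cos(sqrt(3)*7^(2/3)*y/14))*exp(-7^(2/3)*y/14)


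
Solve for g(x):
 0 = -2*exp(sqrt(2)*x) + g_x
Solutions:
 g(x) = C1 + sqrt(2)*exp(sqrt(2)*x)


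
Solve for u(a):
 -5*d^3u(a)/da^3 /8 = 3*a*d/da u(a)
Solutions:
 u(a) = C1 + Integral(C2*airyai(-2*3^(1/3)*5^(2/3)*a/5) + C3*airybi(-2*3^(1/3)*5^(2/3)*a/5), a)


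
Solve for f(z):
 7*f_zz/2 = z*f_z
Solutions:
 f(z) = C1 + C2*erfi(sqrt(7)*z/7)


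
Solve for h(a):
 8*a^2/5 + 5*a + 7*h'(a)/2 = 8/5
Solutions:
 h(a) = C1 - 16*a^3/105 - 5*a^2/7 + 16*a/35


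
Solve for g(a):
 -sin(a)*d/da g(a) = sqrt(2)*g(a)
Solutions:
 g(a) = C1*(cos(a) + 1)^(sqrt(2)/2)/(cos(a) - 1)^(sqrt(2)/2)


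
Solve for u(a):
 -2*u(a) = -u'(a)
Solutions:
 u(a) = C1*exp(2*a)


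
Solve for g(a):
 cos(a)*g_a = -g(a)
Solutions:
 g(a) = C1*sqrt(sin(a) - 1)/sqrt(sin(a) + 1)


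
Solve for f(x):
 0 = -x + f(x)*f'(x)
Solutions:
 f(x) = -sqrt(C1 + x^2)
 f(x) = sqrt(C1 + x^2)


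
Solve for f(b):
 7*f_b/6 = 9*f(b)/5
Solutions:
 f(b) = C1*exp(54*b/35)


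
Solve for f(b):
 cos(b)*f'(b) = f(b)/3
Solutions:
 f(b) = C1*(sin(b) + 1)^(1/6)/(sin(b) - 1)^(1/6)


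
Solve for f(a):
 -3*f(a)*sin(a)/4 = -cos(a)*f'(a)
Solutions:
 f(a) = C1/cos(a)^(3/4)


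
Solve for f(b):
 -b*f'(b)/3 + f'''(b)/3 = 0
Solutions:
 f(b) = C1 + Integral(C2*airyai(b) + C3*airybi(b), b)


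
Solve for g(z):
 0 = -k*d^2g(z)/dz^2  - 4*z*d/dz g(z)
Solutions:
 g(z) = C1 + C2*sqrt(k)*erf(sqrt(2)*z*sqrt(1/k))


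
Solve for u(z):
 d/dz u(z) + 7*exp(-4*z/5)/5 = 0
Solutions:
 u(z) = C1 + 7*exp(-4*z/5)/4


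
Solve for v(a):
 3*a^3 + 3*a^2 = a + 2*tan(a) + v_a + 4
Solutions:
 v(a) = C1 + 3*a^4/4 + a^3 - a^2/2 - 4*a + 2*log(cos(a))


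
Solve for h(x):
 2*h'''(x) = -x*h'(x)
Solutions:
 h(x) = C1 + Integral(C2*airyai(-2^(2/3)*x/2) + C3*airybi(-2^(2/3)*x/2), x)


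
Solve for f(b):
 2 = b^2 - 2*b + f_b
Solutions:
 f(b) = C1 - b^3/3 + b^2 + 2*b


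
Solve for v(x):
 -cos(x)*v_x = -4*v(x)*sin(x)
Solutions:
 v(x) = C1/cos(x)^4


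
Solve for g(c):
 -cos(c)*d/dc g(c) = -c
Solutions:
 g(c) = C1 + Integral(c/cos(c), c)


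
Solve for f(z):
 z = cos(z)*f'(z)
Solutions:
 f(z) = C1 + Integral(z/cos(z), z)


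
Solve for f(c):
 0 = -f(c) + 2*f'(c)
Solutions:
 f(c) = C1*exp(c/2)


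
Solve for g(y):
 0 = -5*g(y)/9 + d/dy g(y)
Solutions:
 g(y) = C1*exp(5*y/9)


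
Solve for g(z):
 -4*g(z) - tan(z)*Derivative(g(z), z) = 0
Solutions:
 g(z) = C1/sin(z)^4


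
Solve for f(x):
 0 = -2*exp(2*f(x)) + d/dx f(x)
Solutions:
 f(x) = log(-sqrt(-1/(C1 + 2*x))) - log(2)/2
 f(x) = log(-1/(C1 + 2*x))/2 - log(2)/2


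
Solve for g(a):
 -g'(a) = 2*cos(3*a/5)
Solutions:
 g(a) = C1 - 10*sin(3*a/5)/3


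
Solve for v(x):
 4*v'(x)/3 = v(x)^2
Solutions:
 v(x) = -4/(C1 + 3*x)


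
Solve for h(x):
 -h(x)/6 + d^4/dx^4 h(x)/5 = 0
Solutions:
 h(x) = C1*exp(-5^(1/4)*6^(3/4)*x/6) + C2*exp(5^(1/4)*6^(3/4)*x/6) + C3*sin(5^(1/4)*6^(3/4)*x/6) + C4*cos(5^(1/4)*6^(3/4)*x/6)


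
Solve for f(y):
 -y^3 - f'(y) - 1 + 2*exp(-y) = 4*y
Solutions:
 f(y) = C1 - y^4/4 - 2*y^2 - y - 2*exp(-y)


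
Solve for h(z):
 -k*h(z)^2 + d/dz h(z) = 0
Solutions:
 h(z) = -1/(C1 + k*z)


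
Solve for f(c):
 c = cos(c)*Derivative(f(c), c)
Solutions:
 f(c) = C1 + Integral(c/cos(c), c)


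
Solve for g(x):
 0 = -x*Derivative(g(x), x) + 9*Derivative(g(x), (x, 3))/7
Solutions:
 g(x) = C1 + Integral(C2*airyai(21^(1/3)*x/3) + C3*airybi(21^(1/3)*x/3), x)


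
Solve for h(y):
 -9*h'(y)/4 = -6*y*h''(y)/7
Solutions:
 h(y) = C1 + C2*y^(29/8)


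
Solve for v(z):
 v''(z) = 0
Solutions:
 v(z) = C1 + C2*z


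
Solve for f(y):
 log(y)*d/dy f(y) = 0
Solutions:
 f(y) = C1


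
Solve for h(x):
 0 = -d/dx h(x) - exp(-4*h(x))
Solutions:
 h(x) = log(-I*(C1 - 4*x)^(1/4))
 h(x) = log(I*(C1 - 4*x)^(1/4))
 h(x) = log(-(C1 - 4*x)^(1/4))
 h(x) = log(C1 - 4*x)/4


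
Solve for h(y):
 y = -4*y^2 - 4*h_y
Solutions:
 h(y) = C1 - y^3/3 - y^2/8


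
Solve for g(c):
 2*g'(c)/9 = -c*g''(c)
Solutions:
 g(c) = C1 + C2*c^(7/9)


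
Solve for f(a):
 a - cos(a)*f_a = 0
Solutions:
 f(a) = C1 + Integral(a/cos(a), a)


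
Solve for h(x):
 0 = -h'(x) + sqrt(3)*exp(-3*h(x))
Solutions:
 h(x) = log(C1 + 3*sqrt(3)*x)/3
 h(x) = log((-3^(1/3) - 3^(5/6)*I)*(C1 + sqrt(3)*x)^(1/3)/2)
 h(x) = log((-3^(1/3) + 3^(5/6)*I)*(C1 + sqrt(3)*x)^(1/3)/2)


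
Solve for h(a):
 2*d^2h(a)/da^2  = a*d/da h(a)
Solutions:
 h(a) = C1 + C2*erfi(a/2)


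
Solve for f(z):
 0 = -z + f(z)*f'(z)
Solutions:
 f(z) = -sqrt(C1 + z^2)
 f(z) = sqrt(C1 + z^2)


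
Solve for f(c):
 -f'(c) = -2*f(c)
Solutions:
 f(c) = C1*exp(2*c)


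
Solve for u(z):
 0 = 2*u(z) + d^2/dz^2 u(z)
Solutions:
 u(z) = C1*sin(sqrt(2)*z) + C2*cos(sqrt(2)*z)


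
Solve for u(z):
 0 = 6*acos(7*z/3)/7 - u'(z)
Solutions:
 u(z) = C1 + 6*z*acos(7*z/3)/7 - 6*sqrt(9 - 49*z^2)/49


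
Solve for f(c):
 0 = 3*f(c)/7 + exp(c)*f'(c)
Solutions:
 f(c) = C1*exp(3*exp(-c)/7)


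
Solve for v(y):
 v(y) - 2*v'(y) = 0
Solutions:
 v(y) = C1*exp(y/2)


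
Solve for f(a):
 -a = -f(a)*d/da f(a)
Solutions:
 f(a) = -sqrt(C1 + a^2)
 f(a) = sqrt(C1 + a^2)


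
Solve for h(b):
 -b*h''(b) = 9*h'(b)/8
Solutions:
 h(b) = C1 + C2/b^(1/8)


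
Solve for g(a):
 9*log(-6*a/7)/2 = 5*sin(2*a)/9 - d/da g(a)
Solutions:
 g(a) = C1 - 9*a*log(-a)/2 - 5*a*log(6) + a*log(42)/2 + 9*a/2 + 4*a*log(7) - 5*cos(2*a)/18


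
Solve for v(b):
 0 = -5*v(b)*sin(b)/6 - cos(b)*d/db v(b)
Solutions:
 v(b) = C1*cos(b)^(5/6)


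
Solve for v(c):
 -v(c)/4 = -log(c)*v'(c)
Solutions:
 v(c) = C1*exp(li(c)/4)


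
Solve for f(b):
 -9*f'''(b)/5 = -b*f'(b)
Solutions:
 f(b) = C1 + Integral(C2*airyai(15^(1/3)*b/3) + C3*airybi(15^(1/3)*b/3), b)


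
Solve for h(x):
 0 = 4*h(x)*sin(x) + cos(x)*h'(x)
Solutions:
 h(x) = C1*cos(x)^4


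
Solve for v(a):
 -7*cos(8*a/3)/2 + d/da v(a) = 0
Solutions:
 v(a) = C1 + 21*sin(8*a/3)/16


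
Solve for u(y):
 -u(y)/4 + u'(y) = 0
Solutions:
 u(y) = C1*exp(y/4)


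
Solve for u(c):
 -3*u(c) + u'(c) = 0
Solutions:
 u(c) = C1*exp(3*c)


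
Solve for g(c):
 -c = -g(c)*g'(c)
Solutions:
 g(c) = -sqrt(C1 + c^2)
 g(c) = sqrt(C1 + c^2)


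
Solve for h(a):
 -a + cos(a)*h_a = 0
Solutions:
 h(a) = C1 + Integral(a/cos(a), a)


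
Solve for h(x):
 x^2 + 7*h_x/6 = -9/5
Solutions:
 h(x) = C1 - 2*x^3/7 - 54*x/35


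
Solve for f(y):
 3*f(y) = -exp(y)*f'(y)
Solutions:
 f(y) = C1*exp(3*exp(-y))


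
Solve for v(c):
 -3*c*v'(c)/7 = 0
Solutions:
 v(c) = C1


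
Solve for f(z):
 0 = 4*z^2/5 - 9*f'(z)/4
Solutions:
 f(z) = C1 + 16*z^3/135


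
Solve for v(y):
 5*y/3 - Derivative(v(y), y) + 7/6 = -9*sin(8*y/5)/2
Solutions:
 v(y) = C1 + 5*y^2/6 + 7*y/6 - 45*cos(8*y/5)/16


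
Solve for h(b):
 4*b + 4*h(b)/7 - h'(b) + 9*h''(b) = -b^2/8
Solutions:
 h(b) = -7*b^2/32 - 497*b/64 + (C1*sin(sqrt(959)*b/126) + C2*cos(sqrt(959)*b/126))*exp(b/18) - 1715/256


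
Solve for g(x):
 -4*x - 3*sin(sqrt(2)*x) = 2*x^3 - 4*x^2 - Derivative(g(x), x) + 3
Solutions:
 g(x) = C1 + x^4/2 - 4*x^3/3 + 2*x^2 + 3*x - 3*sqrt(2)*cos(sqrt(2)*x)/2


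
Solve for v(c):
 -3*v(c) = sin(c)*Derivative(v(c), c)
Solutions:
 v(c) = C1*(cos(c) + 1)^(3/2)/(cos(c) - 1)^(3/2)


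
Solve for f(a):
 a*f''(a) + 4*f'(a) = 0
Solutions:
 f(a) = C1 + C2/a^3


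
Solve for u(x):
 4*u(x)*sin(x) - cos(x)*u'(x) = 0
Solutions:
 u(x) = C1/cos(x)^4


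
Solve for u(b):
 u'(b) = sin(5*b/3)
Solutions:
 u(b) = C1 - 3*cos(5*b/3)/5


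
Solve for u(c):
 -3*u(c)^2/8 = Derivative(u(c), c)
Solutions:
 u(c) = 8/(C1 + 3*c)


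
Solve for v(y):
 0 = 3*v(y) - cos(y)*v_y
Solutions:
 v(y) = C1*(sin(y) + 1)^(3/2)/(sin(y) - 1)^(3/2)


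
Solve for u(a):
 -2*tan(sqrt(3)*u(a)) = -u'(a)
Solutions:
 u(a) = sqrt(3)*(pi - asin(C1*exp(2*sqrt(3)*a)))/3
 u(a) = sqrt(3)*asin(C1*exp(2*sqrt(3)*a))/3


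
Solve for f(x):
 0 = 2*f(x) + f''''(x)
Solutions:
 f(x) = (C1*sin(2^(3/4)*x/2) + C2*cos(2^(3/4)*x/2))*exp(-2^(3/4)*x/2) + (C3*sin(2^(3/4)*x/2) + C4*cos(2^(3/4)*x/2))*exp(2^(3/4)*x/2)


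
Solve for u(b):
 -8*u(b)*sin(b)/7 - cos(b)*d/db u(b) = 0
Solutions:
 u(b) = C1*cos(b)^(8/7)


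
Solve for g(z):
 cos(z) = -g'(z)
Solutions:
 g(z) = C1 - sin(z)


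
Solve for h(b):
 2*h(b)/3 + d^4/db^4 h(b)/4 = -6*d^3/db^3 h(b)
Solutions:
 h(b) = C1*exp(b*(-6 + sqrt(2^(2/3)/(9*(sqrt(26242)/27 + 6)^(1/3)) + 2^(1/3)*(sqrt(26242)/27 + 6)^(1/3) + 36)))*sin(b*sqrt(-288 + 16/(9*(16*sqrt(26242)/27 + 96)^(1/3)) + 2*(16*sqrt(26242)/27 + 96)^(1/3) + 3456/sqrt(16/(9*(16*sqrt(26242)/27 + 96)^(1/3)) + 2*(16*sqrt(26242)/27 + 96)^(1/3) + 144))/2) + C2*exp(b*(-6 + sqrt(2^(2/3)/(9*(sqrt(26242)/27 + 6)^(1/3)) + 2^(1/3)*(sqrt(26242)/27 + 6)^(1/3) + 36)))*cos(b*sqrt(-288 + 16/(9*(16*sqrt(26242)/27 + 96)^(1/3)) + 2*(16*sqrt(26242)/27 + 96)^(1/3) + 3456/sqrt(16/(9*(16*sqrt(26242)/27 + 96)^(1/3)) + 2*(16*sqrt(26242)/27 + 96)^(1/3) + 144))/2) + C3*exp(-b*(6 + sqrt(2^(2/3)/(9*(sqrt(26242)/27 + 6)^(1/3)) + 2^(1/3)*(sqrt(26242)/27 + 6)^(1/3) + 36) + sqrt(-2^(1/3)*(sqrt(26242)/27 + 6)^(1/3) - 2^(2/3)/(9*(sqrt(26242)/27 + 6)^(1/3)) + 432/sqrt(2^(2/3)/(9*(sqrt(26242)/27 + 6)^(1/3)) + 2^(1/3)*(sqrt(26242)/27 + 6)^(1/3) + 36) + 72))) + C4*exp(b*(-sqrt(2^(2/3)/(9*(sqrt(26242)/27 + 6)^(1/3)) + 2^(1/3)*(sqrt(26242)/27 + 6)^(1/3) + 36) - 6 + sqrt(-2^(1/3)*(sqrt(26242)/27 + 6)^(1/3) - 2^(2/3)/(9*(sqrt(26242)/27 + 6)^(1/3)) + 432/sqrt(2^(2/3)/(9*(sqrt(26242)/27 + 6)^(1/3)) + 2^(1/3)*(sqrt(26242)/27 + 6)^(1/3) + 36) + 72)))


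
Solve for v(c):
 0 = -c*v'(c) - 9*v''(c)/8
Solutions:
 v(c) = C1 + C2*erf(2*c/3)


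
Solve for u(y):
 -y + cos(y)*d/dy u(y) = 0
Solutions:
 u(y) = C1 + Integral(y/cos(y), y)


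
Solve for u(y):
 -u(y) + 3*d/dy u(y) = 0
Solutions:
 u(y) = C1*exp(y/3)


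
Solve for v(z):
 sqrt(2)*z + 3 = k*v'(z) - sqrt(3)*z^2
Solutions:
 v(z) = C1 + sqrt(3)*z^3/(3*k) + sqrt(2)*z^2/(2*k) + 3*z/k


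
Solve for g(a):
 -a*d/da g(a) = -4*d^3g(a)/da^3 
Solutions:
 g(a) = C1 + Integral(C2*airyai(2^(1/3)*a/2) + C3*airybi(2^(1/3)*a/2), a)


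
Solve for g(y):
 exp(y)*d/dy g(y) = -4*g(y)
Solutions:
 g(y) = C1*exp(4*exp(-y))


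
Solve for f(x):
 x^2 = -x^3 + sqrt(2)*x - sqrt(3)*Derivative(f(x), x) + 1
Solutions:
 f(x) = C1 - sqrt(3)*x^4/12 - sqrt(3)*x^3/9 + sqrt(6)*x^2/6 + sqrt(3)*x/3


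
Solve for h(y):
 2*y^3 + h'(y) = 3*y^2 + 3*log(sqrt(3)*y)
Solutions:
 h(y) = C1 - y^4/2 + y^3 + 3*y*log(y) - 3*y + 3*y*log(3)/2


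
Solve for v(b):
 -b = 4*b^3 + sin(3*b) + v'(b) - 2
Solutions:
 v(b) = C1 - b^4 - b^2/2 + 2*b + cos(3*b)/3


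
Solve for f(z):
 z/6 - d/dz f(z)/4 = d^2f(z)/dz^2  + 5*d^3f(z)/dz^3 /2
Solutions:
 f(z) = C1 + z^2/3 - 8*z/3 + (C2*sin(sqrt(6)*z/10) + C3*cos(sqrt(6)*z/10))*exp(-z/5)


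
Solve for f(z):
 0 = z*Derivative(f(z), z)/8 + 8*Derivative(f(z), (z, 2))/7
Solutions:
 f(z) = C1 + C2*erf(sqrt(14)*z/16)


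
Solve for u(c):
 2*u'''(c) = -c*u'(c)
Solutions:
 u(c) = C1 + Integral(C2*airyai(-2^(2/3)*c/2) + C3*airybi(-2^(2/3)*c/2), c)


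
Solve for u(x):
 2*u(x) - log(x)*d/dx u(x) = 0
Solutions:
 u(x) = C1*exp(2*li(x))


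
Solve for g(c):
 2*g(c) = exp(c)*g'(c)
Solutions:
 g(c) = C1*exp(-2*exp(-c))


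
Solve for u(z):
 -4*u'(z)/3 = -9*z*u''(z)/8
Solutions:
 u(z) = C1 + C2*z^(59/27)


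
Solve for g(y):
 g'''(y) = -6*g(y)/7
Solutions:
 g(y) = C3*exp(-6^(1/3)*7^(2/3)*y/7) + (C1*sin(2^(1/3)*3^(5/6)*7^(2/3)*y/14) + C2*cos(2^(1/3)*3^(5/6)*7^(2/3)*y/14))*exp(6^(1/3)*7^(2/3)*y/14)


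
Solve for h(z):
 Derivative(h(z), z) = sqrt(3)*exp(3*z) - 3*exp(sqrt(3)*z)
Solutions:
 h(z) = C1 + sqrt(3)*exp(3*z)/3 - sqrt(3)*exp(sqrt(3)*z)


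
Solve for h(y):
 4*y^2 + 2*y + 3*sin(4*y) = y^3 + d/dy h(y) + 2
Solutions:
 h(y) = C1 - y^4/4 + 4*y^3/3 + y^2 - 2*y - 3*cos(4*y)/4


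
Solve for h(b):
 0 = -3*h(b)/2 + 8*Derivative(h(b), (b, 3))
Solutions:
 h(b) = C3*exp(2^(2/3)*3^(1/3)*b/4) + (C1*sin(2^(2/3)*3^(5/6)*b/8) + C2*cos(2^(2/3)*3^(5/6)*b/8))*exp(-2^(2/3)*3^(1/3)*b/8)


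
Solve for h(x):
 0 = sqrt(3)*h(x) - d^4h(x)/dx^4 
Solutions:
 h(x) = C1*exp(-3^(1/8)*x) + C2*exp(3^(1/8)*x) + C3*sin(3^(1/8)*x) + C4*cos(3^(1/8)*x)


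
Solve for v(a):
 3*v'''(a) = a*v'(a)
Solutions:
 v(a) = C1 + Integral(C2*airyai(3^(2/3)*a/3) + C3*airybi(3^(2/3)*a/3), a)


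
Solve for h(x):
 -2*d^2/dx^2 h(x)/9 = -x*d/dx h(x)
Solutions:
 h(x) = C1 + C2*erfi(3*x/2)


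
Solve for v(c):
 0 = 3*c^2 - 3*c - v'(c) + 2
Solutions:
 v(c) = C1 + c^3 - 3*c^2/2 + 2*c


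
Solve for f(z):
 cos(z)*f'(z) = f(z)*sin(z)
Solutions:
 f(z) = C1/cos(z)


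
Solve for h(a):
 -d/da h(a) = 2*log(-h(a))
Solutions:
 -li(-h(a)) = C1 - 2*a


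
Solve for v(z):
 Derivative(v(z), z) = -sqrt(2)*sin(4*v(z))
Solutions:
 v(z) = -acos((-C1 - exp(8*sqrt(2)*z))/(C1 - exp(8*sqrt(2)*z)))/4 + pi/2
 v(z) = acos((-C1 - exp(8*sqrt(2)*z))/(C1 - exp(8*sqrt(2)*z)))/4


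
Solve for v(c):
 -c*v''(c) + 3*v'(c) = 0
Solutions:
 v(c) = C1 + C2*c^4


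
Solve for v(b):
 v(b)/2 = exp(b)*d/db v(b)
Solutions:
 v(b) = C1*exp(-exp(-b)/2)


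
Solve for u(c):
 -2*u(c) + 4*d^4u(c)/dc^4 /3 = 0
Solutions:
 u(c) = C1*exp(-2^(3/4)*3^(1/4)*c/2) + C2*exp(2^(3/4)*3^(1/4)*c/2) + C3*sin(2^(3/4)*3^(1/4)*c/2) + C4*cos(2^(3/4)*3^(1/4)*c/2)


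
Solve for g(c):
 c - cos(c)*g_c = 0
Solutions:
 g(c) = C1 + Integral(c/cos(c), c)
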